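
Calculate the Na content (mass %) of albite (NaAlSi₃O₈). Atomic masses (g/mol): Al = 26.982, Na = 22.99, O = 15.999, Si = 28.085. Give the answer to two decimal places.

M(NaAlSi₃O₈) = 262.219 g/mol.
Na contributes 1 × 22.99 = 22.990 g per mole.
22.990/262.219 = 0.0877 → 8.77%.

8.77 mass %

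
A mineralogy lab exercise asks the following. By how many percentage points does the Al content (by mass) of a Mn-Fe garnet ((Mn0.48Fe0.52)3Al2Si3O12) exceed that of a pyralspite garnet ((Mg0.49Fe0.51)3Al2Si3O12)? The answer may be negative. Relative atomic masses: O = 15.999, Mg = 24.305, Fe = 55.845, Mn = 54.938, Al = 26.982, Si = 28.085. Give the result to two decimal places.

First mineral: 53.964 g Al in 496.436 g formula = 10.87 wt% Al.
Second mineral: 53.964 g Al in 451.378 g formula = 11.96 wt% Al.
10.87% − 11.96% gives a difference of -1.09 percentage points.

-1.09 percentage points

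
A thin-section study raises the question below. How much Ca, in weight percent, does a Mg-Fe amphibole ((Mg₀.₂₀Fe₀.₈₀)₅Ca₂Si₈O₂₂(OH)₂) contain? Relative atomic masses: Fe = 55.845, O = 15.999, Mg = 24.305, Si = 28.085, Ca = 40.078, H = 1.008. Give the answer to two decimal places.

8.54 weight percent

Molar mass of (Mg₀.₂₀Fe₀.₈₀)₅Ca₂Si₈O₂₂(OH)₂: 1*24.305 + 4*55.845 + 2*40.078 + 8*28.085 + 24*15.999 + 2*1.008 = 938.513 g/mol.
Mass of Ca per formula unit: 2 × 40.078 = 80.156 g.
Weight fraction Ca = 80.156 / 938.513 = 0.0854.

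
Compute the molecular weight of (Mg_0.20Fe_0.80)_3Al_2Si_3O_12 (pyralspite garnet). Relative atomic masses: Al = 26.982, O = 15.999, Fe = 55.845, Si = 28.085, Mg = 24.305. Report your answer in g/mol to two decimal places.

Mg: 0.60 × 24.305 = 14.5830
Fe: 2.40 × 55.845 = 134.0280
Al: 2 × 26.982 = 53.9640
Si: 3 × 28.085 = 84.2550
O: 12 × 15.999 = 191.9880
Summing the contributions gives the formula mass.

478.82 g/mol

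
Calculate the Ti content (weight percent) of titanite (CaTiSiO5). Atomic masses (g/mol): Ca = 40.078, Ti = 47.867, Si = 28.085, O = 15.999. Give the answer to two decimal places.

Formula mass = 1*40.078 + 1*47.867 + 1*28.085 + 5*15.999 = 196.025 g/mol, of which 47.867 g is Ti.
So Ti makes up 47.867/196.025 = 0.2442 of the mass, i.e. 24.42%.

24.42 weight percent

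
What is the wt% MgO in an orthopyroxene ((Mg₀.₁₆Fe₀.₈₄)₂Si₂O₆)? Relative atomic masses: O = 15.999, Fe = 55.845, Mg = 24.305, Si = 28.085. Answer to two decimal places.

Formula mass = 253.761 g/mol.
0.32 Mg → 0.3200 mol MgO per formula unit; M(MgO) = 40.304, so MgO mass = 12.897 g.
12.897/253.761 × 100 = 5.08 wt%.

5.08 wt%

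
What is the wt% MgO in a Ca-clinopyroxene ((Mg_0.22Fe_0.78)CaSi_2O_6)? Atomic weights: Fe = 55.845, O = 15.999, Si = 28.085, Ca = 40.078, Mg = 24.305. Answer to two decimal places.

3.68 wt%

M((Mg_0.22Fe_0.78)CaSi_2O_6) = 241.148 g/mol; M(MgO) = 40.304 g/mol.
Moles MgO per formula unit = 0.22 Mg ÷ 1 = 0.2200.
MgO fraction = (0.2200 × 40.304) / 241.148 = 8.867/241.148 = 0.0368.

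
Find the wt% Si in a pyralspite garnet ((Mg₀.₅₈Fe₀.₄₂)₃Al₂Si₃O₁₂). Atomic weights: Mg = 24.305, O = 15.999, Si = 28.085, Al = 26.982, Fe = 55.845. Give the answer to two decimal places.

Formula mass = 1.74*24.305 + 1.26*55.845 + 2*26.982 + 3*28.085 + 12*15.999 = 442.862 g/mol, of which 84.255 g is Si.
So Si makes up 84.255/442.862 = 0.1903 of the mass, i.e. 19.03%.

19.03 mass %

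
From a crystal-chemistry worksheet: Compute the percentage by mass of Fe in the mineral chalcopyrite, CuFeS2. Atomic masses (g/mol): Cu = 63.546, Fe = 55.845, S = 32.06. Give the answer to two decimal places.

M(CuFeS2) = 183.511 g/mol.
Fe contributes 1 × 55.845 = 55.845 g per mole.
55.845/183.511 = 0.3043 → 30.43%.

30.43 weight percent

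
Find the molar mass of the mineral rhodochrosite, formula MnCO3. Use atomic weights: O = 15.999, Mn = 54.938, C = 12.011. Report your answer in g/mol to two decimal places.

M = 1×54.938 + 1×12.011 + 3×15.999

114.95 g/mol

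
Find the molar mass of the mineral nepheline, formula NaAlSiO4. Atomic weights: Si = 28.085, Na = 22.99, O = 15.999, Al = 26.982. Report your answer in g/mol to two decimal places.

M = 1(22.99) + 1(26.982) + 1(28.085) + 4(15.999)

142.05 g/mol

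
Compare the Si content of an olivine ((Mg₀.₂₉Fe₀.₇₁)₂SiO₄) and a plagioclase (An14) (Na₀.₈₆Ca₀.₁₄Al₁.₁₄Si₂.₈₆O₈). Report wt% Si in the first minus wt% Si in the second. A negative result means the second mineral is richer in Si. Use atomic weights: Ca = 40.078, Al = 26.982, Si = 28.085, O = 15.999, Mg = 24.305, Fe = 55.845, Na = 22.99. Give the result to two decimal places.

-15.23 percentage points

M((Mg₀.₂₉Fe₀.₇₁)₂SiO₄) = 185.478 g/mol, so wt% Si = 28.085/185.478 × 100 = 15.14%.
M(Na₀.₈₆Ca₀.₁₄Al₁.₁₄Si₂.₈₆O₈) = 264.457 g/mol, so wt% Si = 80.323/264.457 × 100 = 30.37%.
15.14 − 30.37 = -15.23 pp.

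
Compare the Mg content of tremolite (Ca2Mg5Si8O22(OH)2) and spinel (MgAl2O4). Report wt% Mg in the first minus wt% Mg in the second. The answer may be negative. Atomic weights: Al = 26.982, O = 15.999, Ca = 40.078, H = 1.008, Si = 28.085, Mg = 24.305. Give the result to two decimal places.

First mineral: 121.525 g Mg in 812.353 g formula = 14.96 wt% Mg.
Second mineral: 24.305 g Mg in 142.265 g formula = 17.08 wt% Mg.
14.96% − 17.08% gives a difference of -2.12 percentage points.

-2.12 percentage points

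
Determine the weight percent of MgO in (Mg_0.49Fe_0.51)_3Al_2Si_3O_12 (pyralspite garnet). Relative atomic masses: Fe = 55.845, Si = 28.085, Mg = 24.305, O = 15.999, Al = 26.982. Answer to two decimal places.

Molar mass of (Mg_0.49Fe_0.51)_3Al_2Si_3O_12 = 1.47·24.305 + 1.53·55.845 + 2·26.982 + 3·28.085 + 12·15.999 = 451.378 g/mol.
Each formula unit contains 1.47 Mg, equivalent to 1.47/1 = 1.4700 mol MgO.
M(MgO) = 1×24.305 + 1×15.999 = 40.304 g/mol.
Mass of MgO per formula unit = 1.4700 × 40.304 = 59.247 g.
MgO wt% = 59.247 / 451.378 × 100 = 13.13%.

13.13 wt%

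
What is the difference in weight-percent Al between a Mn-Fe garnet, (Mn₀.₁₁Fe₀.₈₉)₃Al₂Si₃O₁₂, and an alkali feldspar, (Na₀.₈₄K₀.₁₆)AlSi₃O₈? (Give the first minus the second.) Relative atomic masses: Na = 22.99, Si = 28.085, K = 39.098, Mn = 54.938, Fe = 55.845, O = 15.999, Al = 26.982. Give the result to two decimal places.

0.66 percentage points

Al in (Mn₀.₁₁Fe₀.₈₉)₃Al₂Si₃O₁₂: molar mass 497.443 g/mol; 2×26.982 = 53.964 g → 10.85 wt%.
Al in (Na₀.₈₄K₀.₁₆)AlSi₃O₈: molar mass 264.796 g/mol; 1×26.982 = 26.982 g → 10.19 wt%.
Difference = 10.85 − 10.19 = 0.66 percentage points.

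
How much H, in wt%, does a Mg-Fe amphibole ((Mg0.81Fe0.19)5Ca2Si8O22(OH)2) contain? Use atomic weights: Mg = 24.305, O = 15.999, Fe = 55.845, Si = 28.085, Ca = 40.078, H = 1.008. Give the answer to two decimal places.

0.24 wt%

Formula mass = 4.05·24.305 + 0.95·55.845 + 2·40.078 + 8·28.085 + 24·15.999 + 2·1.008 = 842.316 g/mol, of which 2.016 g is H.
So H makes up 2.016/842.316 = 0.0024 of the mass, i.e. 0.24%.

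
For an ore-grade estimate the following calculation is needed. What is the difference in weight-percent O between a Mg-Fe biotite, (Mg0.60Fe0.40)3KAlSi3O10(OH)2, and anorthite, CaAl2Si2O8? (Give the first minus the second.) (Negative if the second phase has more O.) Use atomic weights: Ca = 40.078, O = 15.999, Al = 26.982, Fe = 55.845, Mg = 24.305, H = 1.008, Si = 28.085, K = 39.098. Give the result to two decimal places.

-3.82 percentage points

M((Mg0.60Fe0.40)3KAlSi3O10(OH)2) = 455.102 g/mol, so wt% O = 191.988/455.102 × 100 = 42.19%.
M(CaAl2Si2O8) = 278.204 g/mol, so wt% O = 127.992/278.204 × 100 = 46.01%.
42.19 − 46.01 = -3.82 pp.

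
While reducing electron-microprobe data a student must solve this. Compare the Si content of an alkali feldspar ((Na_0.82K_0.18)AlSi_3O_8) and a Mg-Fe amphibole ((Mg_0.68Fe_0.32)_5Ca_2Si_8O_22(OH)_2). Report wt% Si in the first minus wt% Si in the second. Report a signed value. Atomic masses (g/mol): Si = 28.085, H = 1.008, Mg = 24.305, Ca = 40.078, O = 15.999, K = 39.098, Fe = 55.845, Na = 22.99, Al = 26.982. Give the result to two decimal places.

5.74 percentage points

Si in (Na_0.82K_0.18)AlSi_3O_8: molar mass 265.118 g/mol; 3×28.085 = 84.255 g → 31.78 wt%.
Si in (Mg_0.68Fe_0.32)_5Ca_2Si_8O_22(OH)_2: molar mass 862.817 g/mol; 8×28.085 = 224.680 g → 26.04 wt%.
Difference = 31.78 − 26.04 = 5.74 percentage points.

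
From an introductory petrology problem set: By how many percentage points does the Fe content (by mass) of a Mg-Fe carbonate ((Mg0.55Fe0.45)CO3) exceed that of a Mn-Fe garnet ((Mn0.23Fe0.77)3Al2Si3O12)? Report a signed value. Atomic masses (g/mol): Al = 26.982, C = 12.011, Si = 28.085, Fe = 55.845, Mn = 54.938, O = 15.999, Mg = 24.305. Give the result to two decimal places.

-0.44 percentage points

First mineral: 25.130 g Fe in 98.506 g formula = 25.51 wt% Fe.
Second mineral: 129.002 g Fe in 497.116 g formula = 25.95 wt% Fe.
25.51% − 25.95% gives a difference of -0.44 percentage points.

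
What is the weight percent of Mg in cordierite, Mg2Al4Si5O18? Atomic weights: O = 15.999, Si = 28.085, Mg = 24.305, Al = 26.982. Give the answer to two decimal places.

8.31 mass %

Molar mass of Mg2Al4Si5O18: 2*24.305 + 4*26.982 + 5*28.085 + 18*15.999 = 584.945 g/mol.
Mass of Mg per formula unit: 2 × 24.305 = 48.610 g.
Weight fraction Mg = 48.610 / 584.945 = 0.0831.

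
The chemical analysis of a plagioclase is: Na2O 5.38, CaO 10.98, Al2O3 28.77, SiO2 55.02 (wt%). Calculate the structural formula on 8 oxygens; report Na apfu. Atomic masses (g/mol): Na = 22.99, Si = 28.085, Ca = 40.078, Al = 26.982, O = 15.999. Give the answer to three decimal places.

0.469 Na apfu

5.38 wt% Na2O ÷ 61.979 g/mol = 0.08680 mol, giving 0.17360 Na and 0.08680 O.
10.98 wt% CaO ÷ 56.077 g/mol = 0.19580 mol, giving 0.19580 Ca and 0.19580 O.
28.77 wt% Al2O3 ÷ 101.961 g/mol = 0.28217 mol, giving 0.56434 Al and 0.84651 O.
55.02 wt% SiO2 ÷ 60.083 g/mol = 0.91573 mol, giving 0.91573 Si and 1.83146 O.
Oxygen sums to 2.96057; scaling by 8/2.96057 = 2.70218 puts the formula on 8 O.
Na: 0.17360 × 2.70218 = 0.469 atoms per formula unit.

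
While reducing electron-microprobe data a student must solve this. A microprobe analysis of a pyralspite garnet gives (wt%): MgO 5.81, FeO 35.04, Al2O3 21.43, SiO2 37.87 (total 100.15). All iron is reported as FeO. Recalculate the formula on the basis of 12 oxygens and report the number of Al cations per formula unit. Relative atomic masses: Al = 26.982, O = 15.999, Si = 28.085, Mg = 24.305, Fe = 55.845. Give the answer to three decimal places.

1.999 Al apfu

MgO: 5.81/40.304 = 0.14415 mol → 0.14415 mol Mg, 0.14415 mol O.
FeO: 35.04/71.844 = 0.48772 mol → 0.48772 mol Fe, 0.48772 mol O.
Al2O3: 21.43/101.961 = 0.21018 mol → 0.42036 mol Al, 0.63054 mol O.
SiO2: 37.87/60.083 = 0.63029 mol → 0.63029 mol Si, 1.26058 mol O.
Total oxygen = 2.52299 mol. Normalization factor = 12/2.52299 = 4.75626.
Al per 12 O = 0.42036 × 4.75626 = 1.999.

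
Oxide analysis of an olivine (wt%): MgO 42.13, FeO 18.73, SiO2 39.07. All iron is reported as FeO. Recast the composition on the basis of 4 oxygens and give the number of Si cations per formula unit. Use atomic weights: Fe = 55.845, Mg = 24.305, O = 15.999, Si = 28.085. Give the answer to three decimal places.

MgO (M=40.304): mol = 1.04531; Mg = 1.04531, O = 1.04531.
FeO (M=71.844): mol = 0.26070; Fe = 0.26070, O = 0.26070.
SiO2 (M=60.083): mol = 0.65027; Si = 0.65027, O = 1.30054.
ΣO = 2.60655; factor = 4/ΣO = 1.53460.
Si apfu = 0.65027 × 1.53460 = 0.998.

0.998 Si apfu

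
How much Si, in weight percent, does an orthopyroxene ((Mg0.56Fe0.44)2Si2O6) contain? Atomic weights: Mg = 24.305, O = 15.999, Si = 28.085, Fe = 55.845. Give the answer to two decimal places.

M((Mg0.56Fe0.44)2Si2O6) = 228.529 g/mol.
Si contributes 2 × 28.085 = 56.170 g per mole.
56.170/228.529 = 0.2458 → 24.58%.

24.58 weight percent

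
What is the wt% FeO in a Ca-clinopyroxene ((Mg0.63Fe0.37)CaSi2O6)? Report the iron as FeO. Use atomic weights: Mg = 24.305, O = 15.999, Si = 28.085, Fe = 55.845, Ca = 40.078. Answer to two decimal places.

Molar mass of (Mg0.63Fe0.37)CaSi2O6 = 0.63×24.305 + 0.37×55.845 + 1×40.078 + 2×28.085 + 6×15.999 = 228.217 g/mol.
Each formula unit contains 0.37 Fe, equivalent to 0.37/1 = 0.3700 mol FeO.
M(FeO) = 1×55.845 + 1×15.999 = 71.844 g/mol.
Mass of FeO per formula unit = 0.3700 × 71.844 = 26.582 g.
FeO wt% = 26.582 / 228.217 × 100 = 11.65%.

11.65 wt%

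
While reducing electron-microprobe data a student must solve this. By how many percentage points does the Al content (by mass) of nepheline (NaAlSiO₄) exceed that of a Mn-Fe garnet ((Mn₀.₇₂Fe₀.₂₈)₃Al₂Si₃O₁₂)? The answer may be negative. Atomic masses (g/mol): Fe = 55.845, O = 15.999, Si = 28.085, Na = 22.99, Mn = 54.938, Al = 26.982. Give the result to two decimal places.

M(NaAlSiO₄) = 142.053 g/mol, so wt% Al = 26.982/142.053 × 100 = 18.99%.
M((Mn₀.₇₂Fe₀.₂₈)₃Al₂Si₃O₁₂) = 495.783 g/mol, so wt% Al = 53.964/495.783 × 100 = 10.88%.
18.99 − 10.88 = 8.11 pp.

8.11 percentage points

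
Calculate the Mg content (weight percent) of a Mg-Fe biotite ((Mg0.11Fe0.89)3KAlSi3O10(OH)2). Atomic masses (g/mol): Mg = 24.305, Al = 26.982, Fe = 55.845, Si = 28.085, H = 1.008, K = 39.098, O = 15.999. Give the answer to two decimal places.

M((Mg0.11Fe0.89)3KAlSi3O10(OH)2) = 501.466 g/mol.
Mg contributes 0.33 × 24.305 = 8.021 g per mole.
8.021/501.466 = 0.0160 → 1.60%.

1.60 weight percent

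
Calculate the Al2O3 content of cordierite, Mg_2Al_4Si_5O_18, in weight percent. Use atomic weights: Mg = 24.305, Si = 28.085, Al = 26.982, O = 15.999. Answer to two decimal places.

34.86 wt%

M(Mg_2Al_4Si_5O_18) = 584.945 g/mol; M(Al2O3) = 101.961 g/mol.
Moles Al2O3 per formula unit = 4 Al ÷ 2 = 2.0000.
Al2O3 fraction = (2.0000 × 101.961) / 584.945 = 203.922/584.945 = 0.3486.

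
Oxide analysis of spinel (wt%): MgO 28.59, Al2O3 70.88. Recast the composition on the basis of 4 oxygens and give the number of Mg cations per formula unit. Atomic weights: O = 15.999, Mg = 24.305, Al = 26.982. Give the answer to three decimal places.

MgO: 28.59/40.304 = 0.70936 mol → 0.70936 mol Mg, 0.70936 mol O.
Al2O3: 70.88/101.961 = 0.69517 mol → 1.39034 mol Al, 2.08551 mol O.
Total oxygen = 2.79487 mol. Normalization factor = 4/2.79487 = 1.43119.
Mg per 4 O = 0.70936 × 1.43119 = 1.015.

1.015 Mg apfu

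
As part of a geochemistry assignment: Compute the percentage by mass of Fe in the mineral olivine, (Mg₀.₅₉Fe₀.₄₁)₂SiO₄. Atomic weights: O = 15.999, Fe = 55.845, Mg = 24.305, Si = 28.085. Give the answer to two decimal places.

27.49 mass %

Molar mass of (Mg₀.₅₉Fe₀.₄₁)₂SiO₄: 1.18·24.305 + 0.82·55.845 + 1·28.085 + 4·15.999 = 166.554 g/mol.
Mass of Fe per formula unit: 0.82 × 55.845 = 45.793 g.
Weight fraction Fe = 45.793 / 166.554 = 0.2749.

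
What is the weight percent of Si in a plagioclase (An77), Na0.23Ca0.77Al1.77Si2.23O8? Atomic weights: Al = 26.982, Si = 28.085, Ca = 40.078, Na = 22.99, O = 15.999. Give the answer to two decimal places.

22.81 mass %

M(Na0.23Ca0.77Al1.77Si2.23O8) = 274.527 g/mol.
Si contributes 2.23 × 28.085 = 62.630 g per mole.
62.630/274.527 = 0.2281 → 22.81%.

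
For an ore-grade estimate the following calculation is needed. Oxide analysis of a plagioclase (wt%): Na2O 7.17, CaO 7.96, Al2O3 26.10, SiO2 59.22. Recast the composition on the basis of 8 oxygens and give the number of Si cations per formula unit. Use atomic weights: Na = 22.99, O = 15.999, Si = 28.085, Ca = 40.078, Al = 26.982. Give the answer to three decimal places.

7.17 wt% Na2O ÷ 61.979 g/mol = 0.11568 mol, giving 0.23136 Na and 0.11568 O.
7.96 wt% CaO ÷ 56.077 g/mol = 0.14195 mol, giving 0.14195 Ca and 0.14195 O.
26.10 wt% Al2O3 ÷ 101.961 g/mol = 0.25598 mol, giving 0.51196 Al and 0.76794 O.
59.22 wt% SiO2 ÷ 60.083 g/mol = 0.98564 mol, giving 0.98564 Si and 1.97128 O.
Oxygen sums to 2.99685; scaling by 8/2.99685 = 2.66947 puts the formula on 8 O.
Si: 0.98564 × 2.66947 = 2.631 atoms per formula unit.

2.631 Si apfu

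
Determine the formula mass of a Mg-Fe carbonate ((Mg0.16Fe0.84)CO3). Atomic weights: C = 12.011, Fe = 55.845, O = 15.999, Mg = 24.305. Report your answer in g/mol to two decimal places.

110.81 g/mol

Mg: 0.16 × 24.305 = 3.8888
Fe: 0.84 × 55.845 = 46.9098
C: 1 × 12.011 = 12.0110
O: 3 × 15.999 = 47.9970
Summing the contributions gives the formula mass.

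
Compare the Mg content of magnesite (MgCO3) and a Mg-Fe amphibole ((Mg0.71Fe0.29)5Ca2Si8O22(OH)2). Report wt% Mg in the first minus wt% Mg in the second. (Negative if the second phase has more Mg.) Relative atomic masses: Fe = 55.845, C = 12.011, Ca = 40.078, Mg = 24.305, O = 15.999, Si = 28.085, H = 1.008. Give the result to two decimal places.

18.77 percentage points

M(MgCO3) = 84.313 g/mol, so wt% Mg = 24.305/84.313 × 100 = 28.83%.
M((Mg0.71Fe0.29)5Ca2Si8O22(OH)2) = 858.086 g/mol, so wt% Mg = 86.283/858.086 × 100 = 10.06%.
28.83 − 10.06 = 18.77 pp.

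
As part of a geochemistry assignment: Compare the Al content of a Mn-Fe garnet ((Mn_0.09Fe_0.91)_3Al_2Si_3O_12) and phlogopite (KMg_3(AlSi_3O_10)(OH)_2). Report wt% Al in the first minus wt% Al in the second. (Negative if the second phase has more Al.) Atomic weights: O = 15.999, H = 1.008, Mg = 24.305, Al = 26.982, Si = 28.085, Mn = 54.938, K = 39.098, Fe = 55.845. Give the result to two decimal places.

4.38 percentage points

M((Mn_0.09Fe_0.91)_3Al_2Si_3O_12) = 497.497 g/mol, so wt% Al = 53.964/497.497 × 100 = 10.85%.
M(KMg_3(AlSi_3O_10)(OH)_2) = 417.254 g/mol, so wt% Al = 26.982/417.254 × 100 = 6.47%.
10.85 − 6.47 = 4.38 pp.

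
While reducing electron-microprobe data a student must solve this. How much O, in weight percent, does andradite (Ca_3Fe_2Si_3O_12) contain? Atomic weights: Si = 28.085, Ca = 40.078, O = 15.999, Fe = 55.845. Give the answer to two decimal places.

37.78 weight percent

Formula mass = 3×40.078 + 2×55.845 + 3×28.085 + 12×15.999 = 508.167 g/mol, of which 191.988 g is O.
So O makes up 191.988/508.167 = 0.3778 of the mass, i.e. 37.78%.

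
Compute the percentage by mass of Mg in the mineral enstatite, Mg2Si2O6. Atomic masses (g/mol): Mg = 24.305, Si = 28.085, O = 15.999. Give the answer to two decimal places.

Molar mass of Mg2Si2O6: 2*24.305 + 2*28.085 + 6*15.999 = 200.774 g/mol.
Mass of Mg per formula unit: 2 × 24.305 = 48.610 g.
Weight fraction Mg = 48.610 / 200.774 = 0.2421.

24.21 weight percent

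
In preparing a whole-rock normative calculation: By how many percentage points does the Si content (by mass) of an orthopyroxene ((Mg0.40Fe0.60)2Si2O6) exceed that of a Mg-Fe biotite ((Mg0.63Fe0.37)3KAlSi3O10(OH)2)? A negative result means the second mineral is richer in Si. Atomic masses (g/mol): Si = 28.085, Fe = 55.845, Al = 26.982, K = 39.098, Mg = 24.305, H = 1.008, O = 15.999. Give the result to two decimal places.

M((Mg0.40Fe0.60)2Si2O6) = 238.622 g/mol, so wt% Si = 56.170/238.622 × 100 = 23.54%.
M((Mg0.63Fe0.37)3KAlSi3O10(OH)2) = 452.263 g/mol, so wt% Si = 84.255/452.263 × 100 = 18.63%.
23.54 − 18.63 = 4.91 pp.

4.91 percentage points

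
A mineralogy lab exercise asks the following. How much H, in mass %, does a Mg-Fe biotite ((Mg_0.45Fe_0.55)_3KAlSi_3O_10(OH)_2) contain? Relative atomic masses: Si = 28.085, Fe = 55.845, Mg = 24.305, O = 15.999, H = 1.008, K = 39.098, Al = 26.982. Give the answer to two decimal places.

0.43 mass %

Formula mass = 1.35·24.305 + 1.65·55.845 + 1·39.098 + 1·26.982 + 3·28.085 + 12·15.999 + 2·1.008 = 469.295 g/mol, of which 2.016 g is H.
So H makes up 2.016/469.295 = 0.0043 of the mass, i.e. 0.43%.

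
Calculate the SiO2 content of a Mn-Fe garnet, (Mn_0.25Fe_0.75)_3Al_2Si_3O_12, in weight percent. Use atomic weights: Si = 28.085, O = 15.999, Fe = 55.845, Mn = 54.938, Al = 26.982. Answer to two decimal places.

Formula mass = 497.062 g/mol.
3 Si → 3.0000 mol SiO2 per formula unit; M(SiO2) = 60.083, so SiO2 mass = 180.249 g.
180.249/497.062 × 100 = 36.26 wt%.

36.26 wt%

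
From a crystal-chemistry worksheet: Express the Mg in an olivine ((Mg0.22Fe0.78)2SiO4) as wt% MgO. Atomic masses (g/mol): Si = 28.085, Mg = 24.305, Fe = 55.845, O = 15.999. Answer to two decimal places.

Molar mass of (Mg0.22Fe0.78)2SiO4 = 0.44*24.305 + 1.56*55.845 + 1*28.085 + 4*15.999 = 189.893 g/mol.
Each formula unit contains 0.44 Mg, equivalent to 0.44/1 = 0.4400 mol MgO.
M(MgO) = 1×24.305 + 1×15.999 = 40.304 g/mol.
Mass of MgO per formula unit = 0.4400 × 40.304 = 17.734 g.
MgO wt% = 17.734 / 189.893 × 100 = 9.34%.

9.34 wt%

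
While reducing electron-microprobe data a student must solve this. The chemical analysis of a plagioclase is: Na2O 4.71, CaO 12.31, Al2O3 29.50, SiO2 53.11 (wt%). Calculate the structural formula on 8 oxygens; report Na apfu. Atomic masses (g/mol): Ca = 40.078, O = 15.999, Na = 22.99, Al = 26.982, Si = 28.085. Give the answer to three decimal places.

Na2O: 4.71/61.979 = 0.07599 mol → 0.15198 mol Na, 0.07599 mol O.
CaO: 12.31/56.077 = 0.21952 mol → 0.21952 mol Ca, 0.21952 mol O.
Al2O3: 29.50/101.961 = 0.28933 mol → 0.57866 mol Al, 0.86799 mol O.
SiO2: 53.11/60.083 = 0.88394 mol → 0.88394 mol Si, 1.76788 mol O.
Total oxygen = 2.93138 mol. Normalization factor = 8/2.93138 = 2.72909.
Na per 8 O = 0.15198 × 2.72909 = 0.415.

0.415 Na apfu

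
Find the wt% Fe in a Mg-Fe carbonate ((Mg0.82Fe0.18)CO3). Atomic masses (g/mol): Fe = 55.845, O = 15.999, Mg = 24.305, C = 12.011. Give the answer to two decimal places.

11.17 weight percent

Formula mass = 0.82*24.305 + 0.18*55.845 + 1*12.011 + 3*15.999 = 89.990 g/mol, of which 10.052 g is Fe.
So Fe makes up 10.052/89.990 = 0.1117 of the mass, i.e. 11.17%.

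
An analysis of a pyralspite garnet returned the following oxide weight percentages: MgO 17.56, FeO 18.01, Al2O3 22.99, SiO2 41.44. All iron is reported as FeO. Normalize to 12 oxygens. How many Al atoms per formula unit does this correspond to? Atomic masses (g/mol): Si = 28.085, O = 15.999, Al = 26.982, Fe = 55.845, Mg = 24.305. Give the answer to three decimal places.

1.973 Al apfu

17.56 wt% MgO ÷ 40.304 g/mol = 0.43569 mol, giving 0.43569 Mg and 0.43569 O.
18.01 wt% FeO ÷ 71.844 g/mol = 0.25068 mol, giving 0.25068 Fe and 0.25068 O.
22.99 wt% Al2O3 ÷ 101.961 g/mol = 0.22548 mol, giving 0.45096 Al and 0.67644 O.
41.44 wt% SiO2 ÷ 60.083 g/mol = 0.68971 mol, giving 0.68971 Si and 1.37942 O.
Oxygen sums to 2.74223; scaling by 12/2.74223 = 4.37600 puts the formula on 12 O.
Al: 0.45096 × 4.37600 = 1.973 atoms per formula unit.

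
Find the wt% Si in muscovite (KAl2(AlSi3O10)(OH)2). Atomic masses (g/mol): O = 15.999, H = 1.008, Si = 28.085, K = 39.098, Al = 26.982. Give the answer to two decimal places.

M(KAl2(AlSi3O10)(OH)2) = 398.303 g/mol.
Si contributes 3 × 28.085 = 84.255 g per mole.
84.255/398.303 = 0.2115 → 21.15%.

21.15 weight percent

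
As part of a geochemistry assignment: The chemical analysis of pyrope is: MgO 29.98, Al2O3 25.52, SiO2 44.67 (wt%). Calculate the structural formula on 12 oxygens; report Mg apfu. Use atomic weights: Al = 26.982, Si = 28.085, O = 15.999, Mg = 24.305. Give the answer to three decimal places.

MgO (M=40.304): mol = 0.74385; Mg = 0.74385, O = 0.74385.
Al2O3 (M=101.961): mol = 0.25029; Al = 0.50058, O = 0.75087.
SiO2 (M=60.083): mol = 0.74347; Si = 0.74347, O = 1.48694.
ΣO = 2.98166; factor = 12/ΣO = 4.02460.
Mg apfu = 0.74385 × 4.02460 = 2.994.

2.994 Mg apfu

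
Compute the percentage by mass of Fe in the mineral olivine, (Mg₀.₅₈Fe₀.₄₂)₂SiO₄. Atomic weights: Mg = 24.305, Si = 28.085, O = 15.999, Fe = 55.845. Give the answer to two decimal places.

28.06 mass %

Formula mass = 1.16·24.305 + 0.84·55.845 + 1·28.085 + 4·15.999 = 167.185 g/mol, of which 46.910 g is Fe.
So Fe makes up 46.910/167.185 = 0.2806 of the mass, i.e. 28.06%.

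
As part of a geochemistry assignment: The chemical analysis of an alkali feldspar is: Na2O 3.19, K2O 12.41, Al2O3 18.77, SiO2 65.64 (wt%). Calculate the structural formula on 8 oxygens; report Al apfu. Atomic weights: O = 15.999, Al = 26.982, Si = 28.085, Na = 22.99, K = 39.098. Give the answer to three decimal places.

1.009 Al apfu

3.19 wt% Na2O ÷ 61.979 g/mol = 0.05147 mol, giving 0.10294 Na and 0.05147 O.
12.41 wt% K2O ÷ 94.195 g/mol = 0.13175 mol, giving 0.26350 K and 0.13175 O.
18.77 wt% Al2O3 ÷ 101.961 g/mol = 0.18409 mol, giving 0.36818 Al and 0.55227 O.
65.64 wt% SiO2 ÷ 60.083 g/mol = 1.09249 mol, giving 1.09249 Si and 2.18498 O.
Oxygen sums to 2.92047; scaling by 8/2.92047 = 2.73929 puts the formula on 8 O.
Al: 0.36818 × 2.73929 = 1.009 atoms per formula unit.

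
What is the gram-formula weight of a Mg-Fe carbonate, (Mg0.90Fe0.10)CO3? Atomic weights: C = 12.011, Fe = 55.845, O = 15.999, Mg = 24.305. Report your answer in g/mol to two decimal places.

Mg: 0.90 × 24.305 = 21.8745
Fe: 0.10 × 55.845 = 5.5845
C: 1 × 12.011 = 12.0110
O: 3 × 15.999 = 47.9970
Summing the contributions gives the formula mass.

87.47 g/mol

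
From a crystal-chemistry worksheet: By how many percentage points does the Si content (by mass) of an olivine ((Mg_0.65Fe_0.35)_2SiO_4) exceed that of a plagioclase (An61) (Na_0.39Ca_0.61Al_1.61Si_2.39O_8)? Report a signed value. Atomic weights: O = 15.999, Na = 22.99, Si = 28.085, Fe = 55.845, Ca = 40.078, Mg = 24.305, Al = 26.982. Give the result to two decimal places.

-7.43 percentage points

M((Mg_0.65Fe_0.35)_2SiO_4) = 162.769 g/mol, so wt% Si = 28.085/162.769 × 100 = 17.25%.
M(Na_0.39Ca_0.61Al_1.61Si_2.39O_8) = 271.970 g/mol, so wt% Si = 67.123/271.970 × 100 = 24.68%.
17.25 − 24.68 = -7.43 pp.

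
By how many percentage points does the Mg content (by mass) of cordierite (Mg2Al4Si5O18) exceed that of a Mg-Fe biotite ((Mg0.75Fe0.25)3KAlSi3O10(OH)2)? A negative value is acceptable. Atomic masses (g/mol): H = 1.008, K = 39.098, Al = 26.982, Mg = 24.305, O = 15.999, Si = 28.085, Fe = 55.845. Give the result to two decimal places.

Mg in Mg2Al4Si5O18: molar mass 584.945 g/mol; 2×24.305 = 48.610 g → 8.31 wt%.
Mg in (Mg0.75Fe0.25)3KAlSi3O10(OH)2: molar mass 440.909 g/mol; 2.25×24.305 = 54.686 g → 12.40 wt%.
Difference = 8.31 − 12.40 = -4.09 percentage points.

-4.09 percentage points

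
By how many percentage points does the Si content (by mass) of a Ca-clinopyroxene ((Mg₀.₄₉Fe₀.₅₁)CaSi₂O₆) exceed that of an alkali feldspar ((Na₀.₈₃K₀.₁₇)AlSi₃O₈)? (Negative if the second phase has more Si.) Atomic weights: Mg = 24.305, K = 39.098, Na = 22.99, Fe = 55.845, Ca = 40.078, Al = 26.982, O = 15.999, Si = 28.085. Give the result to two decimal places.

M((Mg₀.₄₉Fe₀.₅₁)CaSi₂O₆) = 232.632 g/mol, so wt% Si = 56.170/232.632 × 100 = 24.15%.
M((Na₀.₈₃K₀.₁₇)AlSi₃O₈) = 264.957 g/mol, so wt% Si = 84.255/264.957 × 100 = 31.80%.
24.15 − 31.80 = -7.65 pp.

-7.65 percentage points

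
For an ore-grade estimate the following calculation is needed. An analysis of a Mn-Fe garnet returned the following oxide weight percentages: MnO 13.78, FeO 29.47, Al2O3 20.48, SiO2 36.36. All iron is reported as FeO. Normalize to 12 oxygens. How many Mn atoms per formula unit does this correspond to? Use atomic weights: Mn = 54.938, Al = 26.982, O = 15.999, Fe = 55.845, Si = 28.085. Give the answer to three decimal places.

0.964 Mn apfu

MnO: 13.78/70.937 = 0.19426 mol → 0.19426 mol Mn, 0.19426 mol O.
FeO: 29.47/71.844 = 0.41019 mol → 0.41019 mol Fe, 0.41019 mol O.
Al2O3: 20.48/101.961 = 0.20086 mol → 0.40172 mol Al, 0.60258 mol O.
SiO2: 36.36/60.083 = 0.60516 mol → 0.60516 mol Si, 1.21032 mol O.
Total oxygen = 2.41735 mol. Normalization factor = 12/2.41735 = 4.96411.
Mn per 12 O = 0.19426 × 4.96411 = 0.964.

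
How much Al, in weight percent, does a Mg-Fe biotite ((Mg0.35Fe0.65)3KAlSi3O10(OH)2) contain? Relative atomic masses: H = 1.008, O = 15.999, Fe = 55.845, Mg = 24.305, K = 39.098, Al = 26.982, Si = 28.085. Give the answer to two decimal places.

5.64 weight percent

M((Mg0.35Fe0.65)3KAlSi3O10(OH)2) = 478.757 g/mol.
Al contributes 1 × 26.982 = 26.982 g per mole.
26.982/478.757 = 0.0564 → 5.64%.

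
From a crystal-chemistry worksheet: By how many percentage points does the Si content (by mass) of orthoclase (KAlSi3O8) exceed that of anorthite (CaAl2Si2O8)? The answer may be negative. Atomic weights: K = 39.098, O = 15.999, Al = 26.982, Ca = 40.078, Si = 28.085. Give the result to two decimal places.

M(KAlSi3O8) = 278.327 g/mol, so wt% Si = 84.255/278.327 × 100 = 30.27%.
M(CaAl2Si2O8) = 278.204 g/mol, so wt% Si = 56.170/278.204 × 100 = 20.19%.
30.27 − 20.19 = 10.08 pp.

10.08 percentage points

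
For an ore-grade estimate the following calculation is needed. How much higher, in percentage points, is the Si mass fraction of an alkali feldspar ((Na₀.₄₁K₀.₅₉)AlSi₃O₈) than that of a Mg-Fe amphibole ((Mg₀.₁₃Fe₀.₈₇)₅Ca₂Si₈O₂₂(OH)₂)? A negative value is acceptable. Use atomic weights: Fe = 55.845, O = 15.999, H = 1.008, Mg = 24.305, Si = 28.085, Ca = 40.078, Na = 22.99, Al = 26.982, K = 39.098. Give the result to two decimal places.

7.35 percentage points

M((Na₀.₄₁K₀.₅₉)AlSi₃O₈) = 271.723 g/mol, so wt% Si = 84.255/271.723 × 100 = 31.01%.
M((Mg₀.₁₃Fe₀.₈₇)₅Ca₂Si₈O₂₂(OH)₂) = 949.552 g/mol, so wt% Si = 224.680/949.552 × 100 = 23.66%.
31.01 − 23.66 = 7.35 pp.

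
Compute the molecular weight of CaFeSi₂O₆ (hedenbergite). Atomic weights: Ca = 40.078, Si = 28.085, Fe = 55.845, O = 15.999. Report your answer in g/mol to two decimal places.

248.09 g/mol

Ca: 1 × 40.078 = 40.0780
Fe: 1 × 55.845 = 55.8450
Si: 2 × 28.085 = 56.1700
O: 6 × 15.999 = 95.9940
Summing the contributions gives the formula mass.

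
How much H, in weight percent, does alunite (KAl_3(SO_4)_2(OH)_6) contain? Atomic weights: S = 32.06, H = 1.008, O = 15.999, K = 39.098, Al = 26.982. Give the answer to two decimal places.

Molar mass of KAl_3(SO_4)_2(OH)_6: 1*39.098 + 3*26.982 + 2*32.06 + 14*15.999 + 6*1.008 = 414.198 g/mol.
Mass of H per formula unit: 6 × 1.008 = 6.048 g.
Weight fraction H = 6.048 / 414.198 = 0.0146.

1.46 weight percent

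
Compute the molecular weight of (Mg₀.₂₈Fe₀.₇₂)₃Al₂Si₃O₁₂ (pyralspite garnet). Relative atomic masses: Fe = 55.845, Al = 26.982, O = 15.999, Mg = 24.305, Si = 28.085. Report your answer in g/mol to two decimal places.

M = 0.84·24.305 + 2.16·55.845 + 2·26.982 + 3·28.085 + 12·15.999

471.25 g/mol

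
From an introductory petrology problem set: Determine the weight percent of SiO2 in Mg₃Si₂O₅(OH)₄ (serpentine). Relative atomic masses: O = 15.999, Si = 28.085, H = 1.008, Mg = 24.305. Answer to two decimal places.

M(Mg₃Si₂O₅(OH)₄) = 277.108 g/mol; M(SiO2) = 60.083 g/mol.
Moles SiO2 per formula unit = 2 Si ÷ 1 = 2.0000.
SiO2 fraction = (2.0000 × 60.083) / 277.108 = 120.166/277.108 = 0.4336.

43.36 wt%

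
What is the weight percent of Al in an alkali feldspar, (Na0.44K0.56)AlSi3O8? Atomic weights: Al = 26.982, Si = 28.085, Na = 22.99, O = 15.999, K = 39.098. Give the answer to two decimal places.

Molar mass of (Na0.44K0.56)AlSi3O8: 0.44×22.99 + 0.56×39.098 + 1×26.982 + 3×28.085 + 8×15.999 = 271.239 g/mol.
Mass of Al per formula unit: 1 × 26.982 = 26.982 g.
Weight fraction Al = 26.982 / 271.239 = 0.0995.

9.95 mass %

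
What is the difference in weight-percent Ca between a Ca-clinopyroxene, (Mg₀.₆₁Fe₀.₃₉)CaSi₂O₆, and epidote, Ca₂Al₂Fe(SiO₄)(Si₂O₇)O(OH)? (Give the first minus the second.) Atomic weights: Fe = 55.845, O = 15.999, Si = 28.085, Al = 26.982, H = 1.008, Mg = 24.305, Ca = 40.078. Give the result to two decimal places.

0.92 percentage points

First mineral: 40.078 g Ca in 228.848 g formula = 17.51 wt% Ca.
Second mineral: 80.156 g Ca in 483.215 g formula = 16.59 wt% Ca.
17.51% − 16.59% gives a difference of 0.92 percentage points.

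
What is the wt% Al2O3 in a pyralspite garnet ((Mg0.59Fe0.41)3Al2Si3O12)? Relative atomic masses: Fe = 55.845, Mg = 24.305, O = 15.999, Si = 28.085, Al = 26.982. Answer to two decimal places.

M((Mg0.59Fe0.41)3Al2Si3O12) = 441.916 g/mol; M(Al2O3) = 101.961 g/mol.
Moles Al2O3 per formula unit = 2 Al ÷ 2 = 1.0000.
Al2O3 fraction = (1.0000 × 101.961) / 441.916 = 101.961/441.916 = 0.2307.

23.07 wt%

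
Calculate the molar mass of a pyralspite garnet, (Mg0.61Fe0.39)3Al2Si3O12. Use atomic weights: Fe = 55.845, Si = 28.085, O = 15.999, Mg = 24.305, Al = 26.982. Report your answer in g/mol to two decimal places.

440.02 g/mol

The formula mass is the sum 1.83·24.305 + 1.17·55.845 + 2·26.982 + 3·28.085 + 12·15.999.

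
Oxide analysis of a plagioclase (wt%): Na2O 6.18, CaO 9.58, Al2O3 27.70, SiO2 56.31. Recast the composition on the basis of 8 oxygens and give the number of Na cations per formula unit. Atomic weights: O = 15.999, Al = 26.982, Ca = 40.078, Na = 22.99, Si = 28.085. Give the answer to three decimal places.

0.539 Na apfu

Na2O (M=61.979): mol = 0.09971; Na = 0.19942, O = 0.09971.
CaO (M=56.077): mol = 0.17084; Ca = 0.17084, O = 0.17084.
Al2O3 (M=101.961): mol = 0.27167; Al = 0.54334, O = 0.81501.
SiO2 (M=60.083): mol = 0.93720; Si = 0.93720, O = 1.87440.
ΣO = 2.95996; factor = 8/ΣO = 2.70274.
Na apfu = 0.19942 × 2.70274 = 0.539.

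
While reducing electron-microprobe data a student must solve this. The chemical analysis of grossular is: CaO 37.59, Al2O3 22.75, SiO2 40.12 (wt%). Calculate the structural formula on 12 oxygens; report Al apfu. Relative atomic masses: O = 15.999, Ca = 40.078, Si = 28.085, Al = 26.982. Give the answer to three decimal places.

2.002 Al apfu

CaO (M=56.077): mol = 0.67033; Ca = 0.67033, O = 0.67033.
Al2O3 (M=101.961): mol = 0.22312; Al = 0.44624, O = 0.66936.
SiO2 (M=60.083): mol = 0.66774; Si = 0.66774, O = 1.33548.
ΣO = 2.67517; factor = 12/ΣO = 4.48570.
Al apfu = 0.44624 × 4.48570 = 2.002.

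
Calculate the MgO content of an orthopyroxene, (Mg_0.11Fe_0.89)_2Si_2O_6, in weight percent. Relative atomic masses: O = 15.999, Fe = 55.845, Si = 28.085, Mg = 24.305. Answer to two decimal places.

Molar mass of (Mg_0.11Fe_0.89)_2Si_2O_6 = 0.22·24.305 + 1.78·55.845 + 2·28.085 + 6·15.999 = 256.915 g/mol.
Each formula unit contains 0.22 Mg, equivalent to 0.22/1 = 0.2200 mol MgO.
M(MgO) = 1×24.305 + 1×15.999 = 40.304 g/mol.
Mass of MgO per formula unit = 0.2200 × 40.304 = 8.867 g.
MgO wt% = 8.867 / 256.915 × 100 = 3.45%.

3.45 wt%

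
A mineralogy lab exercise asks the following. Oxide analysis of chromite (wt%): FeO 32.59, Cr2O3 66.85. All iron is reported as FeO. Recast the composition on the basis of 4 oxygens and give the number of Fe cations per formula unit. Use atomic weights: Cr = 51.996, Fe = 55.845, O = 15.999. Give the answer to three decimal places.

32.59 wt% FeO ÷ 71.844 g/mol = 0.45362 mol, giving 0.45362 Fe and 0.45362 O.
66.85 wt% Cr2O3 ÷ 151.989 g/mol = 0.43983 mol, giving 0.87966 Cr and 1.31949 O.
Oxygen sums to 1.77311; scaling by 4/1.77311 = 2.25592 puts the formula on 4 O.
Fe: 0.45362 × 2.25592 = 1.023 atoms per formula unit.

1.023 Fe apfu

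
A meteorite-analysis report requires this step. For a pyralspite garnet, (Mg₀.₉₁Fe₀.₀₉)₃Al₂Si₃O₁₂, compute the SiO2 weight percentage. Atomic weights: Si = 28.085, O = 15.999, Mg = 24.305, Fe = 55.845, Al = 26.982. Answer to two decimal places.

43.79 wt%

M((Mg₀.₉₁Fe₀.₀₉)₃Al₂Si₃O₁₂) = 411.638 g/mol; M(SiO2) = 60.083 g/mol.
Moles SiO2 per formula unit = 3 Si ÷ 1 = 3.0000.
SiO2 fraction = (3.0000 × 60.083) / 411.638 = 180.249/411.638 = 0.4379.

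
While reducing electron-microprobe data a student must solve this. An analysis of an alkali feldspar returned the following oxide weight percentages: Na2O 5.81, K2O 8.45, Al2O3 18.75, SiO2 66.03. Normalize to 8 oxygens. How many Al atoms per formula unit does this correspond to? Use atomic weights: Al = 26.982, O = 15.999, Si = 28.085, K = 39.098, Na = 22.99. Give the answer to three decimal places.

5.81 wt% Na2O ÷ 61.979 g/mol = 0.09374 mol, giving 0.18748 Na and 0.09374 O.
8.45 wt% K2O ÷ 94.195 g/mol = 0.08971 mol, giving 0.17942 K and 0.08971 O.
18.75 wt% Al2O3 ÷ 101.961 g/mol = 0.18389 mol, giving 0.36778 Al and 0.55167 O.
66.03 wt% SiO2 ÷ 60.083 g/mol = 1.09898 mol, giving 1.09898 Si and 2.19796 O.
Oxygen sums to 2.93308; scaling by 8/2.93308 = 2.72751 puts the formula on 8 O.
Al: 0.36778 × 2.72751 = 1.003 atoms per formula unit.

1.003 Al apfu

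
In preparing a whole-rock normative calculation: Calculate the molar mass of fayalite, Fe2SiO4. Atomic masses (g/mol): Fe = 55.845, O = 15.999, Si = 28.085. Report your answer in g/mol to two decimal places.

203.77 g/mol

The formula mass is the sum 2×55.845 + 1×28.085 + 4×15.999.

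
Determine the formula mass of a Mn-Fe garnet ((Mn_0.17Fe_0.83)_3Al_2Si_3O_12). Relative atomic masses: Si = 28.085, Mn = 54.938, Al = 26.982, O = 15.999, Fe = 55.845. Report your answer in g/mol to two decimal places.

M = 0.51*54.938 + 2.49*55.845 + 2*26.982 + 3*28.085 + 12*15.999

497.28 g/mol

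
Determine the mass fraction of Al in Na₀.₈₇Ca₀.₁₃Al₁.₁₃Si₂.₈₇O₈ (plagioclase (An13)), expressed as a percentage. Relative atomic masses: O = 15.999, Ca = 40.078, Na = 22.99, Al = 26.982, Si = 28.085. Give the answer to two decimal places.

11.54 wt%

M(Na₀.₈₇Ca₀.₁₃Al₁.₁₃Si₂.₈₇O₈) = 264.297 g/mol.
Al contributes 1.13 × 26.982 = 30.490 g per mole.
30.490/264.297 = 0.1154 → 11.54%.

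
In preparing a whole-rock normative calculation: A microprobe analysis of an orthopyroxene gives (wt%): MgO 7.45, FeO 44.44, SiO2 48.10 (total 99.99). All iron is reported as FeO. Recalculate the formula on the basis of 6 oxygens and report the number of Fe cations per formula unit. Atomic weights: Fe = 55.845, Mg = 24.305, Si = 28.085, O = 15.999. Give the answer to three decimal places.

MgO (M=40.304): mol = 0.18485; Mg = 0.18485, O = 0.18485.
FeO (M=71.844): mol = 0.61856; Fe = 0.61856, O = 0.61856.
SiO2 (M=60.083): mol = 0.80056; Si = 0.80056, O = 1.60112.
ΣO = 2.40453; factor = 6/ΣO = 2.49529.
Fe apfu = 0.61856 × 2.49529 = 1.543.

1.543 Fe apfu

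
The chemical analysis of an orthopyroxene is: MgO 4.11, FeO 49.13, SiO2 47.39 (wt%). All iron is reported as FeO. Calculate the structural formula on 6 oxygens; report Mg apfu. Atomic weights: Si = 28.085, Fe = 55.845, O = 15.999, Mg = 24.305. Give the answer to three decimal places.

MgO (M=40.304): mol = 0.10197; Mg = 0.10197, O = 0.10197.
FeO (M=71.844): mol = 0.68384; Fe = 0.68384, O = 0.68384.
SiO2 (M=60.083): mol = 0.78874; Si = 0.78874, O = 1.57748.
ΣO = 2.36329; factor = 6/ΣO = 2.53883.
Mg apfu = 0.10197 × 2.53883 = 0.259.

0.259 Mg apfu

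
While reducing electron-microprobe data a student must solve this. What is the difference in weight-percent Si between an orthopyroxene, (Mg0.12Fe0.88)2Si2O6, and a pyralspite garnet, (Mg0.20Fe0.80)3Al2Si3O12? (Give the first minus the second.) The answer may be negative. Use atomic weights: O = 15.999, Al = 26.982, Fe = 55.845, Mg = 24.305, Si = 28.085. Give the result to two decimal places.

4.32 percentage points

M((Mg0.12Fe0.88)2Si2O6) = 256.284 g/mol, so wt% Si = 56.170/256.284 × 100 = 21.92%.
M((Mg0.20Fe0.80)3Al2Si3O12) = 478.818 g/mol, so wt% Si = 84.255/478.818 × 100 = 17.60%.
21.92 − 17.60 = 4.32 pp.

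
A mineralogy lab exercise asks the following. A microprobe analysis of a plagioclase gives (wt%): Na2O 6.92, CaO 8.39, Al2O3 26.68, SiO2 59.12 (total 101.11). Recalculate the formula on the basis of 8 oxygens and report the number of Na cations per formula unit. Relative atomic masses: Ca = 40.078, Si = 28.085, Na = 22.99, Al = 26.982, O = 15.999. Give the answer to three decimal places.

6.92 wt% Na2O ÷ 61.979 g/mol = 0.11165 mol, giving 0.22330 Na and 0.11165 O.
8.39 wt% CaO ÷ 56.077 g/mol = 0.14962 mol, giving 0.14962 Ca and 0.14962 O.
26.68 wt% Al2O3 ÷ 101.961 g/mol = 0.26167 mol, giving 0.52334 Al and 0.78501 O.
59.12 wt% SiO2 ÷ 60.083 g/mol = 0.98397 mol, giving 0.98397 Si and 1.96794 O.
Oxygen sums to 3.01422; scaling by 8/3.01422 = 2.65409 puts the formula on 8 O.
Na: 0.22330 × 2.65409 = 0.593 atoms per formula unit.

0.593 Na apfu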